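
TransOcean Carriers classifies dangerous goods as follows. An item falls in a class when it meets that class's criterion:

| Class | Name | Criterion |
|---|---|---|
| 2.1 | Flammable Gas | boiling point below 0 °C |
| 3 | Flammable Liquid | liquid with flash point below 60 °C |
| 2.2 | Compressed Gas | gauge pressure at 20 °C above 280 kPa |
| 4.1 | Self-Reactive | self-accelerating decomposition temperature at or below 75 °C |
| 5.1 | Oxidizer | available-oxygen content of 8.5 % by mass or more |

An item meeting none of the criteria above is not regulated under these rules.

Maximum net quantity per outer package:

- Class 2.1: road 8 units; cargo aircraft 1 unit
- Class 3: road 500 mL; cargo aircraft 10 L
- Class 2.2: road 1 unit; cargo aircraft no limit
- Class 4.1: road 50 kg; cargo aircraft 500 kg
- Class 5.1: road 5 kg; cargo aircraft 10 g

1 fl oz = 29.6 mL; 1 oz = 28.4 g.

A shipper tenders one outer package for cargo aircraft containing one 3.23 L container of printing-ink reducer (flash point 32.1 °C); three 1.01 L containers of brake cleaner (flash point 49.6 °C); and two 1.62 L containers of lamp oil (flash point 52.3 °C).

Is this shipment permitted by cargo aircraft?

Yes

With flash point 32.1 °C (< 60 °C), the printing-ink reducer falls in Class 3.
With flash point 49.6 °C (< 60 °C), the brake cleaner falls in Class 3.
Lamp oil: flash point 52.3 °C < 60 °C → Class 3 (Flammable Liquid).
Total Class 3: 3.23 L + (three 1.01 L containers = 3.03 L) + (two 1.62 L containers = 3.24 L) = 9.5 L.
9.5 L ≤ 10 L (cargo aircraft limit, Class 3) — within limit.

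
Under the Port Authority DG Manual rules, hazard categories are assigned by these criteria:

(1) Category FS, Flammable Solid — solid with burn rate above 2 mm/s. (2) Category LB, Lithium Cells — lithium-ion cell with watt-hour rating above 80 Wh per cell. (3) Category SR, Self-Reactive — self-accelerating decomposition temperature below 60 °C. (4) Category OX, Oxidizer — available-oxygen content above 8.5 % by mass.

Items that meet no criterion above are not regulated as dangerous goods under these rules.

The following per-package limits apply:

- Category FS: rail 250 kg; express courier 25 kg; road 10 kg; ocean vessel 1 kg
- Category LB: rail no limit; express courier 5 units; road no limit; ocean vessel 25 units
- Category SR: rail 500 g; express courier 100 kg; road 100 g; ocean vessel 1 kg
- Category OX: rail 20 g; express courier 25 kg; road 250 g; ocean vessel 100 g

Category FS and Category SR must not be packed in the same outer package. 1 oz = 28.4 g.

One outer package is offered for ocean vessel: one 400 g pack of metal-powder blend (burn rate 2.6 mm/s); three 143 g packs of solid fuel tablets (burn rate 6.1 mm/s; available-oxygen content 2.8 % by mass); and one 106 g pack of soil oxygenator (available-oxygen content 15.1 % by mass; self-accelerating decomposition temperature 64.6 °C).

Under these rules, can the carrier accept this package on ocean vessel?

No

Metal-powder blend: burn rate 2.6 mm/s > 2 mm/s → Category FS (Flammable Solid).
Solid fuel tablets: burn rate 6.1 mm/s > 2 mm/s → Category FS (Flammable Solid).
Soil oxygenator: available-oxygen content 15.1 % by mass > 8.5 % by mass → Category OX (Oxidizer).
Total Category FS: 400 g + (three 143 g packs = 429 g) = 829 g.
829 g is within the ocean vessel limit of 1 kg for Category FS.
Category OX quantity: 106 g.
That exceeds the Category OX ocean vessel limit of 100 g.
The segregation rule (Category FS with Category SR) does not apply to Category FS with Category OX.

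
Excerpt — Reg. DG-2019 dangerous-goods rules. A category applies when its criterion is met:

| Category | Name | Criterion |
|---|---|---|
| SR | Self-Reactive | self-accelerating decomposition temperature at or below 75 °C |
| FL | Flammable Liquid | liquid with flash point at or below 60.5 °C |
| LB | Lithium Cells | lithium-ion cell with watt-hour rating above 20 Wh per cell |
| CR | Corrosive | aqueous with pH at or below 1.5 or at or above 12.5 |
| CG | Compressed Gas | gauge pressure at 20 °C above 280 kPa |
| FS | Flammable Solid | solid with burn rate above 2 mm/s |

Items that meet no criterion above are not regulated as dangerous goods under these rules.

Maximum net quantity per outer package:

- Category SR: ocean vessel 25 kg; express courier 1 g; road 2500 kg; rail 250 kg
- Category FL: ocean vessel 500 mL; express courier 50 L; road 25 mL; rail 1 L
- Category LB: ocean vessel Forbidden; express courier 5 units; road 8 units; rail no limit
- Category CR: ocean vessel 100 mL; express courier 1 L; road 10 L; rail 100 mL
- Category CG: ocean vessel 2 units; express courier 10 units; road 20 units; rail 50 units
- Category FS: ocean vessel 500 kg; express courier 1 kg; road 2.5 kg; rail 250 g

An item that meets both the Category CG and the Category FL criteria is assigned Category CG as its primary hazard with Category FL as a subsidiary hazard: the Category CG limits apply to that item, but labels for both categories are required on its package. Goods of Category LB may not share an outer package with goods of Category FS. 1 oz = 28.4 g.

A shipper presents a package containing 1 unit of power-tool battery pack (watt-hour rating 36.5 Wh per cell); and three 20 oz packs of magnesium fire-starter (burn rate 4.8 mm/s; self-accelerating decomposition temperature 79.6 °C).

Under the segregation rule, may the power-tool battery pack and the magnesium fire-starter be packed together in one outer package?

The power-tool battery pack has watt-hour rating 36.5 Wh per cell, which is > 20 Wh per cell, so it is Category LB (Lithium Cells).
With burn rate 4.8 mm/s (> 2 mm/s), the magnesium fire-starter falls in Category FS.
Category LB and Category FS may not share an outer package.

No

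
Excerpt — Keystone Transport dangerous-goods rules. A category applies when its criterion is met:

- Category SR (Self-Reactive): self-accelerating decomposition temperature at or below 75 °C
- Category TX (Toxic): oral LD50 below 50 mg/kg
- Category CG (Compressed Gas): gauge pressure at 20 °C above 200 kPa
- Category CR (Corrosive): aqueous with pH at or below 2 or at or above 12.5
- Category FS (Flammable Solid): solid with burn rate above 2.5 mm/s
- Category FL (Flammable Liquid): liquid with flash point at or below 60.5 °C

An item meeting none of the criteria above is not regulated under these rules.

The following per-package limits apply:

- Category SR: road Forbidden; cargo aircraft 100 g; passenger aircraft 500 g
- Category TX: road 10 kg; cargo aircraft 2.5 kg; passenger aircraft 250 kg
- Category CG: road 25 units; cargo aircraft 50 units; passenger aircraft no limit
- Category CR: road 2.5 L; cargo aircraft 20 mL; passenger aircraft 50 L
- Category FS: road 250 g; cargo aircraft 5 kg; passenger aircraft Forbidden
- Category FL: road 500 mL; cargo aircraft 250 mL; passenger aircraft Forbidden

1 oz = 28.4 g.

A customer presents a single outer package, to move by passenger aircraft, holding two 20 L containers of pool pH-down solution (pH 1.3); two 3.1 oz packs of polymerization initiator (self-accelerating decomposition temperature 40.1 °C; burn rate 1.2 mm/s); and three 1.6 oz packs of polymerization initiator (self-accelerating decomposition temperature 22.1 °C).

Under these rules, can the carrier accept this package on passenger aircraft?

The pool pH-down solution has pH 1.3, which is ≤ 2, so it is Category CR (Corrosive).
With self-accelerating decomposition temperature 40.1 °C (≤ 75 °C), the polymerization initiator falls in Category SR.
Polymerization initiator: self-accelerating decomposition temperature 22.1 °C ≤ 75 °C → Category SR (Self-Reactive).
Total Category SR: (two 3.1 oz packs = 176.08 g) + (three 1.6 oz packs = 136.32 g) = 312.4 g.
That is within the Category SR passenger aircraft limit of 500 g.
Category CR quantity: two 20 L containers = 40 L.
40 L is within the passenger aircraft limit of 50 L for Category CR.
Every hazard category is within its passenger aircraft limit and no segregation rule is violated.

Yes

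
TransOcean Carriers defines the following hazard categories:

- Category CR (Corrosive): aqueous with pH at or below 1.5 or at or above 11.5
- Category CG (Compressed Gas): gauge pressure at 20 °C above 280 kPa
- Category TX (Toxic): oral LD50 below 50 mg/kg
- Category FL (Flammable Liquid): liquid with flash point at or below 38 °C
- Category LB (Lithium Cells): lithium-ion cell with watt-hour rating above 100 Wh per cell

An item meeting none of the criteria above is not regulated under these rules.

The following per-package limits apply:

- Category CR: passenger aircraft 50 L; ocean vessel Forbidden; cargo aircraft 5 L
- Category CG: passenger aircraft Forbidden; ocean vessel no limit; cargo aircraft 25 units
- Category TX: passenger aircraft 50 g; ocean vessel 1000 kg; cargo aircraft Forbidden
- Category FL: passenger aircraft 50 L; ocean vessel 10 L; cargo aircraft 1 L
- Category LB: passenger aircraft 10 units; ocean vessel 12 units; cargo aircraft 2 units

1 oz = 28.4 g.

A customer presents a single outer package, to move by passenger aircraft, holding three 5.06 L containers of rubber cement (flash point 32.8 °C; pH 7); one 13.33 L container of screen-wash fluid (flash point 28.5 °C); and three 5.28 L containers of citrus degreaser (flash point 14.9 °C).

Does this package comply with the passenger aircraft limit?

Yes

Rubber cement: flash point 32.8 °C ≤ 38 °C → Category FL (Flammable Liquid).
Flash point 28.5 °C meets the Category FL criterion (Flammable Liquid), so the screen-wash fluid is Category FL.
With flash point 14.9 °C (≤ 38 °C), the citrus degreaser falls in Category FL.
Category FL net quantity: (three 5.06 L containers = 15.18 L) + 13.33 L + (three 5.28 L containers = 15.84 L) = 44.35 L.
That is within the Category FL passenger aircraft limit of 50 L.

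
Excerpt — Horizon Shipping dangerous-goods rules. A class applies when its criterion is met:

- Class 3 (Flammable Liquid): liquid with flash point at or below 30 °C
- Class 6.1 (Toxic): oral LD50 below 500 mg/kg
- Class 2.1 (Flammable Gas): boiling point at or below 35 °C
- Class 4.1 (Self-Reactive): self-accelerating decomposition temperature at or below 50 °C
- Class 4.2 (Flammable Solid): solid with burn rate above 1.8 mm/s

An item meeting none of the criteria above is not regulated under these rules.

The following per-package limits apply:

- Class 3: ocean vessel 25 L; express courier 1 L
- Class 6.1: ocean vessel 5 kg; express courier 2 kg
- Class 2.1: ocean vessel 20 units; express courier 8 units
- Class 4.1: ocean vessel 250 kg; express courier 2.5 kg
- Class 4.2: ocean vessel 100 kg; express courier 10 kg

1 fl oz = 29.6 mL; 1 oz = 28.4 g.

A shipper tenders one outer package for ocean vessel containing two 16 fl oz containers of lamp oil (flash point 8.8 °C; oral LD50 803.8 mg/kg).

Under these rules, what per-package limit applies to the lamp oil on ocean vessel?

With flash point 8.8 °C (≤ 30 °C), the lamp oil falls in Class 3.
The ocean vessel limit for Class 3 is 25 L.

25 L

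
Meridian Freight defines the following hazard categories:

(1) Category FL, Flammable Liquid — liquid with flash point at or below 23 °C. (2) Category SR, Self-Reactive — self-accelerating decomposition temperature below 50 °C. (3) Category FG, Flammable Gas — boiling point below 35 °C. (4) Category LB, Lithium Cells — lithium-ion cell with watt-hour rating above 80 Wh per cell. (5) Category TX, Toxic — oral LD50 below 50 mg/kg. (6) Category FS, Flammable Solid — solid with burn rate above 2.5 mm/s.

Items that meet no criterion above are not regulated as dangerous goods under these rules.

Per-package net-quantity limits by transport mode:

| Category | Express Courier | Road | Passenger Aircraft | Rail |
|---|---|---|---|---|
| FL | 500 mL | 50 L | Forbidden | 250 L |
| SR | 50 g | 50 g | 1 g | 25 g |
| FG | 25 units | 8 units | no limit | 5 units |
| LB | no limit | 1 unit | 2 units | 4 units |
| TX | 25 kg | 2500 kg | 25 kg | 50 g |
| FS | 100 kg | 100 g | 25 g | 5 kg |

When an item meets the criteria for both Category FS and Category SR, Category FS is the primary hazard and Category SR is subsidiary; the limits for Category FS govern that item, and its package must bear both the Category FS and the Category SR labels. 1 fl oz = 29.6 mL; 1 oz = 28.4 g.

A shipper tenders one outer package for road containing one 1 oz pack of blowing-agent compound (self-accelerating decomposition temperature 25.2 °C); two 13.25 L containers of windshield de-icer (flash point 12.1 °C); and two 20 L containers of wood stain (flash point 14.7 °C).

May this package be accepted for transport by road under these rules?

No

Self-accelerating decomposition temperature 25.2 °C meets the Category SR criterion (Self-Reactive), so the blowing-agent compound is Category SR.
Flash point 12.1 °C meets the Category FL criterion (Flammable Liquid), so the windshield de-icer is Category FL.
Flash point 14.7 °C meets the Category FL criterion (Flammable Liquid), so the wood stain is Category FL.
Total Category FL: (two 13.25 L containers = 26.5 L) + (two 20 L containers = 40 L) = 66.5 L.
66.5 L > 50 L (road limit, Category FL) — over the limit.
Category SR quantity: one 1 oz pack = 28.4 g.
28.4 g ≤ 50 g (road limit, Category SR) — within limit.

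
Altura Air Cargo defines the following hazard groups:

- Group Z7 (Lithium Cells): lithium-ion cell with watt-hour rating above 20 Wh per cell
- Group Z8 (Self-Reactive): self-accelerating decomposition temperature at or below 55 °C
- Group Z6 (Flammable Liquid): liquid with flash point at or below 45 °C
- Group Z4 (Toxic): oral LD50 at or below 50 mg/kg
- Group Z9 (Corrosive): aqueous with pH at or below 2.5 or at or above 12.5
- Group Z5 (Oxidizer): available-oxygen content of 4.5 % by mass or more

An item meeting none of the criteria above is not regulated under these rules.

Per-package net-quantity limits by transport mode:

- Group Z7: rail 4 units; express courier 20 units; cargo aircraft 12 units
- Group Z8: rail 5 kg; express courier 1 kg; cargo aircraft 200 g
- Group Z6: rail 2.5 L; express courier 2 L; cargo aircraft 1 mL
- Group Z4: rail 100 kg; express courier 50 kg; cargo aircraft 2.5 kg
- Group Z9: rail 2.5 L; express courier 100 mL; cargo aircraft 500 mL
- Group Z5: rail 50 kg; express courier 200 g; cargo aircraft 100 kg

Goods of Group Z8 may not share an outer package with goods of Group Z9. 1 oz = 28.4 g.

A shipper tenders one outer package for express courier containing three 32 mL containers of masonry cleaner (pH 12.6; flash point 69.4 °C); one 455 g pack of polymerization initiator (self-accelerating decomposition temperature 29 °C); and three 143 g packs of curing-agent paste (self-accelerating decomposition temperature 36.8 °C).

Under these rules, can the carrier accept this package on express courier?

The masonry cleaner has pH 12.6, which is ≥ 12.5, so it is Group Z9 (Corrosive).
The polymerization initiator has self-accelerating decomposition temperature 29 °C, which is ≤ 55 °C, so it is Group Z8 (Self-Reactive).
Curing-agent paste: self-accelerating decomposition temperature 36.8 °C ≤ 55 °C → Group Z8 (Self-Reactive).
Total Group Z8: 455 g + (three 143 g packs = 429 g) = 884 g.
884 g is within the express courier limit of 1 kg for Group Z8.
Group Z9 quantity: three 32 mL containers = 96 mL.
96 mL is within the express courier limit of 100 mL for Group Z9.
Group Z8 and Group Z9 may not share an outer package.

No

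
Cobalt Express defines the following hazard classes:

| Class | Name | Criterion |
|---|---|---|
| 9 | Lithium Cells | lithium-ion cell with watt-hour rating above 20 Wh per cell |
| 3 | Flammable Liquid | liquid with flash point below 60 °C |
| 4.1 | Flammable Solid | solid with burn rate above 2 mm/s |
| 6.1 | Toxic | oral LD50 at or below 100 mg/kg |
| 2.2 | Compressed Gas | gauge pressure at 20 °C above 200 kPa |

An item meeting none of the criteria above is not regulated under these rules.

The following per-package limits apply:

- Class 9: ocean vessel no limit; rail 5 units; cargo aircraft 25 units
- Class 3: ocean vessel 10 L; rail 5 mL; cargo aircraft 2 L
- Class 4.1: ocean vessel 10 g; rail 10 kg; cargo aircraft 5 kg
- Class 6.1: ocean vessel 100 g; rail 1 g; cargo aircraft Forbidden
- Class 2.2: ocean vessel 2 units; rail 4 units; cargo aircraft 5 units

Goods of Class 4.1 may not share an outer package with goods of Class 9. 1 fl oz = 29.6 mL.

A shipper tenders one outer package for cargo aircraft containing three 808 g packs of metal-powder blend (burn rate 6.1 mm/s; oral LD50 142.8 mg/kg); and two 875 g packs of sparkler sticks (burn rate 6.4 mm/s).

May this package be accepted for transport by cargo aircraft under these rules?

Burn rate 6.1 mm/s meets the Class 4.1 criterion (Flammable Solid), so the metal-powder blend is Class 4.1.
The sparkler sticks have burn rate 6.4 mm/s, which is > 2 mm/s, so they are Class 4.1 (Flammable Solid).
Total Class 4.1: (three 808 g packs = 2.424 kg) + (two 875 g packs = 1.75 kg) = 4.174 kg.
4.174 kg ≤ 5 kg (cargo aircraft limit, Class 4.1) — within limit.

Yes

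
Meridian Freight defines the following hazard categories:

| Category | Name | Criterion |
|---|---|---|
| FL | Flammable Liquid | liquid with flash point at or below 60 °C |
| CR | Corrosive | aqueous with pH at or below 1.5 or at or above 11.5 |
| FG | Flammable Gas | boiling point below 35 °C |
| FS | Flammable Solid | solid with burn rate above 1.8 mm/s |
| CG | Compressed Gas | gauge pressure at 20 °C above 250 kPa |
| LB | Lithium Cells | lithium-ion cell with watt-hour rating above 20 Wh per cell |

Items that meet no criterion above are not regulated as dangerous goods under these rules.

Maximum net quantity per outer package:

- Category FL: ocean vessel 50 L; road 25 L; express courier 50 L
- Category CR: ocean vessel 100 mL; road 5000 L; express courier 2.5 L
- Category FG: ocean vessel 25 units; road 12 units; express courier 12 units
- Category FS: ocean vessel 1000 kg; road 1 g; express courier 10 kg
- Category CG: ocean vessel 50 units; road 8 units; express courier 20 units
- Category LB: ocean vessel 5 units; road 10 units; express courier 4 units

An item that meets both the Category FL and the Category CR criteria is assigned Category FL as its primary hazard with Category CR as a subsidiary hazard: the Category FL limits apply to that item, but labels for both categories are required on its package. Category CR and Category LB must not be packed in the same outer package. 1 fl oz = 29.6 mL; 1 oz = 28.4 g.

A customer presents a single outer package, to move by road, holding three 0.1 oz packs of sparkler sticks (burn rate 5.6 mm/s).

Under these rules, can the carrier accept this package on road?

Sparkler sticks: burn rate 5.6 mm/s > 1.8 mm/s → Category FS (Flammable Solid).
Category FS quantity: three 0.1 oz packs = 8.52 g.
8.52 g exceeds the road limit of 1 g for Category FS.

No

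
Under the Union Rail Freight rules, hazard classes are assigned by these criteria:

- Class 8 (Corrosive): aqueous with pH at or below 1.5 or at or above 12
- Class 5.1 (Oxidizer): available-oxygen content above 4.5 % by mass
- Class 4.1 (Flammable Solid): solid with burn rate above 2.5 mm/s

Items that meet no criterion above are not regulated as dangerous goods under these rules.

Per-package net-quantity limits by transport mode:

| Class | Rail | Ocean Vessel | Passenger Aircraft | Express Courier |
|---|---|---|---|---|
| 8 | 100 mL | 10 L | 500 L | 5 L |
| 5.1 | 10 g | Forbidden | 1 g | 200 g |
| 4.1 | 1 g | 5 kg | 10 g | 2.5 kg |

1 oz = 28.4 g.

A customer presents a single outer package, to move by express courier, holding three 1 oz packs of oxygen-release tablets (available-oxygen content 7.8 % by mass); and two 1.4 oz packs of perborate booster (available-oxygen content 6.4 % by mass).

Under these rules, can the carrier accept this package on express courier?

Yes

Available-oxygen content 7.8 % by mass meets the Class 5.1 criterion (Oxidizer), so the oxygen-release tablets are Class 5.1.
Available-oxygen content 6.4 % by mass meets the Class 5.1 criterion (Oxidizer), so the perborate booster is Class 5.1.
Class 5.1 net quantity: (three 1 oz packs = 85.2 g) + (two 1.4 oz packs = 79.52 g) = 164.72 g.
164.72 g ≤ 200 g (express courier limit, Class 5.1) — within limit.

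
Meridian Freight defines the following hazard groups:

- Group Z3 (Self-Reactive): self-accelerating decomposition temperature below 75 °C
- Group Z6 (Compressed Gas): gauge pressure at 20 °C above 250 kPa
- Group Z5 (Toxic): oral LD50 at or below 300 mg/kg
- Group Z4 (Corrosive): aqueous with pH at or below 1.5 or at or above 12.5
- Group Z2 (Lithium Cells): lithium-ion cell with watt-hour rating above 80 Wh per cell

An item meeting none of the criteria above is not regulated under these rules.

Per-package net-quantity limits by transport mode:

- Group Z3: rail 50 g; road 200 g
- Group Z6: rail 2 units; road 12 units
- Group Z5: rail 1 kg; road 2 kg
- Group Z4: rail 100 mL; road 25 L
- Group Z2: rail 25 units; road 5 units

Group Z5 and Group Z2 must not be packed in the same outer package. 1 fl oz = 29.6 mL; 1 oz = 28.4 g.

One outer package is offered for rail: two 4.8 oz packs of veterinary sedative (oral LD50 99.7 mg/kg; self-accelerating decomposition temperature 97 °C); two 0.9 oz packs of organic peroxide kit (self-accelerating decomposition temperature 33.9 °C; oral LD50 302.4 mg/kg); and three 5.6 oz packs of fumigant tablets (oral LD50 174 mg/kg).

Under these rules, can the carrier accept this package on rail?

No

The veterinary sedative has oral LD50 99.7 mg/kg, which is ≤ 300 mg/kg, so it is Group Z5 (Toxic).
The organic peroxide kit has self-accelerating decomposition temperature 33.9 °C, which is < 75 °C, so it is Group Z3 (Self-Reactive).
Fumigant tablets: oral LD50 174 mg/kg ≤ 300 mg/kg → Group Z5 (Toxic).
Total Group Z5: (two 4.8 oz packs = 272.64 g) + (three 5.6 oz packs = 477.12 g) = 749.76 g.
That is within the Group Z5 rail limit of 1 kg.
Group Z3 quantity: two 0.9 oz packs = 51.12 g.
That exceeds the Group Z3 rail limit of 50 g.
The segregation rule (Group Z5 with Group Z2) does not apply to Group Z5 with Group Z3.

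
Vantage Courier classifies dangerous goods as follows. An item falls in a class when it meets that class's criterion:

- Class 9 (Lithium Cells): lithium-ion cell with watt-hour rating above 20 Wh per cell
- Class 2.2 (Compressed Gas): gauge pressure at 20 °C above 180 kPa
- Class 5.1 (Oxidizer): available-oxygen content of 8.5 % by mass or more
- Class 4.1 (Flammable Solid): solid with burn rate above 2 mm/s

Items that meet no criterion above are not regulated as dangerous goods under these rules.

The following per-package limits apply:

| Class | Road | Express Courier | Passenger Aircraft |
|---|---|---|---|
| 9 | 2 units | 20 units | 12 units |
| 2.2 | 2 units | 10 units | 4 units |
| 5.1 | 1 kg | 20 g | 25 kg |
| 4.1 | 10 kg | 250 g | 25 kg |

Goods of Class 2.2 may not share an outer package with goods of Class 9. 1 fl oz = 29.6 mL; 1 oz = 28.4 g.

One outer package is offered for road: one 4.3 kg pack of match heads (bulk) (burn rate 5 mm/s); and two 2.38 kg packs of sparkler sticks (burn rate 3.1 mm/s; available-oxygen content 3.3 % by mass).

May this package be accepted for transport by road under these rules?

With burn rate 5 mm/s (> 2 mm/s), the match heads (bulk) fall in Class 4.1.
Burn rate 3.1 mm/s meets the Class 4.1 criterion (Flammable Solid), so the sparkler sticks are Class 4.1.
Total Class 4.1: 4.3 kg + (two 2.38 kg packs = 4.76 kg) = 9.06 kg.
That is within the Class 4.1 road limit of 10 kg.

Yes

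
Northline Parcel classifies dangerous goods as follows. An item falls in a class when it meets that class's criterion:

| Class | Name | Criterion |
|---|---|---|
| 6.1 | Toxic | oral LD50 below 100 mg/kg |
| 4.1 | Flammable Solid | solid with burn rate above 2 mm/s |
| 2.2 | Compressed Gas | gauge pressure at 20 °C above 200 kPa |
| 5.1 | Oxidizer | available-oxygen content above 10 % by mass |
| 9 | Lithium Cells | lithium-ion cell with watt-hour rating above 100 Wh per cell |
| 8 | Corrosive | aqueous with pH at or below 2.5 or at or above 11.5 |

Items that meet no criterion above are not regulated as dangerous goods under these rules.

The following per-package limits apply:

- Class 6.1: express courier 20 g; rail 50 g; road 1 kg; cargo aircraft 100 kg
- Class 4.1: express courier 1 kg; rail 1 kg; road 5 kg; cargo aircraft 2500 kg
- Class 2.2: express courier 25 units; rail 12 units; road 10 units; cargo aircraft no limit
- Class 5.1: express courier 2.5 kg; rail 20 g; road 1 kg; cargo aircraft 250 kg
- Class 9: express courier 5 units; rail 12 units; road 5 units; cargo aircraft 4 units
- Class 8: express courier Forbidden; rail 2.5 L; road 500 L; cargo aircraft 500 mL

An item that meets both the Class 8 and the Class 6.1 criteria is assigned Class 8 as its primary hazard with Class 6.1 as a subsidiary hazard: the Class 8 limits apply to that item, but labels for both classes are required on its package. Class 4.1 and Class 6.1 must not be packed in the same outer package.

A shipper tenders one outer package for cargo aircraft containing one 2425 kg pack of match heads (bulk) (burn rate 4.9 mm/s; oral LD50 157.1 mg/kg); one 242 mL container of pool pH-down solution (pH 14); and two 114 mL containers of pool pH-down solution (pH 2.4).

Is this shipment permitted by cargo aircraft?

Burn rate 4.9 mm/s meets the Class 4.1 criterion (Flammable Solid), so the match heads (bulk) are Class 4.1.
Pool pH-down solution: pH 14 ≥ 11.5 → Class 8 (Corrosive).
Pool pH-down solution: pH 2.4 ≤ 2.5 → Class 8 (Corrosive).
Class 4.1 quantity: 2425 kg.
That is within the Class 4.1 cargo aircraft limit of 2500 kg.
Class 8 net quantity: 242 mL + (two 114 mL containers = 228 mL) = 470 mL.
470 mL ≤ 500 mL (cargo aircraft limit, Class 8) — within limit.
The segregation rule (Class 4.1 with Class 6.1) does not apply to Class 4.1 with Class 8.
Every hazard class is within its cargo aircraft limit and no segregation rule is violated.

Yes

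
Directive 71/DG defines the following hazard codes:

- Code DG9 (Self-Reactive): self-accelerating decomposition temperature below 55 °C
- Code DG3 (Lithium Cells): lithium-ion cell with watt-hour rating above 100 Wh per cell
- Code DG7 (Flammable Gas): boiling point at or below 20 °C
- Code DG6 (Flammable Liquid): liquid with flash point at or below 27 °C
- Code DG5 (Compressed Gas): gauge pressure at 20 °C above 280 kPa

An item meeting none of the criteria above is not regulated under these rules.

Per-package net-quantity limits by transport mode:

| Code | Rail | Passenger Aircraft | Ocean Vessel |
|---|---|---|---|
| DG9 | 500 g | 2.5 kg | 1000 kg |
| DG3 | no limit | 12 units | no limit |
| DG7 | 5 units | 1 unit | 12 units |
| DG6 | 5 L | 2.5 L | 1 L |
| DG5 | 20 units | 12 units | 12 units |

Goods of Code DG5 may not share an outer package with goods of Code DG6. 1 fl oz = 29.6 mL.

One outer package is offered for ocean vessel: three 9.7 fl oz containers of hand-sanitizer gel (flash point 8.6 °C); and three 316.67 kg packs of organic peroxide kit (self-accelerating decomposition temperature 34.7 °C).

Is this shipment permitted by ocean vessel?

Flash point 8.6 °C meets the Code DG6 criterion (Flammable Liquid), so the hand-sanitizer gel is Code DG6.
With self-accelerating decomposition temperature 34.7 °C (< 55 °C), the organic peroxide kit falls in Code DG9.
Code DG6 quantity: three 9.7 fl oz containers = 861.36 mL.
861.36 mL is within the ocean vessel limit of 1 L for Code DG6.
Code DG9 quantity: three 316.67 kg packs = 950.01 kg.
950.01 kg ≤ 1000 kg (ocean vessel limit, Code DG9) — within limit.
The segregation rule (Code DG5 with Code DG6) does not apply to Code DG6 with Code DG9.
Every hazard code is within its ocean vessel limit and no segregation rule is violated.

Yes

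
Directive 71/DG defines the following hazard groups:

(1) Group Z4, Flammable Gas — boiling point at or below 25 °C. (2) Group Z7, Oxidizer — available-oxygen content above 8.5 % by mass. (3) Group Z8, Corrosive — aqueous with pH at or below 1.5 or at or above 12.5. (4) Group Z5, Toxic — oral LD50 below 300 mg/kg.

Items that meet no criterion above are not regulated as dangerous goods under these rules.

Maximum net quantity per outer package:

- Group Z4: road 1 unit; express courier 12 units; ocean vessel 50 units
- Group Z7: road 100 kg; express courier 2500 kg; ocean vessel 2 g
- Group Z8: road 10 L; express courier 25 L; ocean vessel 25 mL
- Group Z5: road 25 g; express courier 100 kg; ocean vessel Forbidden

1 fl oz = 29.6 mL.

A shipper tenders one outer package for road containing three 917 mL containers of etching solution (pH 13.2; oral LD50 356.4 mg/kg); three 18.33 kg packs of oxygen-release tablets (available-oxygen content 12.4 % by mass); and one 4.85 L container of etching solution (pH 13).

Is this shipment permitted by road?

With pH 13.2 (≥ 12.5), the etching solution falls in Group Z8.
Oxygen-release tablets: available-oxygen content 12.4 % by mass > 8.5 % by mass → Group Z7 (Oxidizer).
With pH 13 (≥ 12.5), the etching solution falls in Group Z8.
Group Z8 net quantity: (three 917 mL containers = 2.751 L) + 4.85 L = 7.601 L.
7.601 L is within the road limit of 10 L for Group Z8.
Group Z7 quantity: three 18.33 kg packs = 54.99 kg.
That is within the Group Z7 road limit of 100 kg.
Every hazard group is within its road limit and no segregation rule is violated.

Yes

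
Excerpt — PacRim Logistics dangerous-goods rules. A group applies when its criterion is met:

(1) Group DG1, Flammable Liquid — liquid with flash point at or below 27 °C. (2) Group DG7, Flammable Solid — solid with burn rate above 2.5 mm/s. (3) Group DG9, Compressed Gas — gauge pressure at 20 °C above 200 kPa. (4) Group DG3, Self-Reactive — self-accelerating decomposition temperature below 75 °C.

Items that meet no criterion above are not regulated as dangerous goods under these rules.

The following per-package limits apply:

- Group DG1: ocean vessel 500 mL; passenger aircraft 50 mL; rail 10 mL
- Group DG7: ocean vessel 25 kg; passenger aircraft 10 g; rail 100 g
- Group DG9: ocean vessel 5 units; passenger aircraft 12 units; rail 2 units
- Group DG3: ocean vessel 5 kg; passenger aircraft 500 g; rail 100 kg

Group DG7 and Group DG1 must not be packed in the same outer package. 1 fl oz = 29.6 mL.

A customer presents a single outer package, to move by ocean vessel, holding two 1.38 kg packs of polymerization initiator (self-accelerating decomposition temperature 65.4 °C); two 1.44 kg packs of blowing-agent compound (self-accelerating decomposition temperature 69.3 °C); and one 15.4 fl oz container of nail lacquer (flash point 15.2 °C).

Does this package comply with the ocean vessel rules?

With self-accelerating decomposition temperature 65.4 °C (< 75 °C), the polymerization initiator falls in Group DG3.
With self-accelerating decomposition temperature 69.3 °C (< 75 °C), the blowing-agent compound falls in Group DG3.
With flash point 15.2 °C (≤ 27 °C), the nail lacquer falls in Group DG1.
Total Group DG3: (two 1.38 kg packs = 2.76 kg) + (two 1.44 kg packs = 2.88 kg) = 5.64 kg.
That exceeds the Group DG3 ocean vessel limit of 5 kg.
Group DG1 quantity: one 15.4 fl oz container = 455.84 mL.
That is within the Group DG1 ocean vessel limit of 500 mL.
The segregation rule (Group DG7 with Group DG1) does not apply to Group DG3 with Group DG1.

No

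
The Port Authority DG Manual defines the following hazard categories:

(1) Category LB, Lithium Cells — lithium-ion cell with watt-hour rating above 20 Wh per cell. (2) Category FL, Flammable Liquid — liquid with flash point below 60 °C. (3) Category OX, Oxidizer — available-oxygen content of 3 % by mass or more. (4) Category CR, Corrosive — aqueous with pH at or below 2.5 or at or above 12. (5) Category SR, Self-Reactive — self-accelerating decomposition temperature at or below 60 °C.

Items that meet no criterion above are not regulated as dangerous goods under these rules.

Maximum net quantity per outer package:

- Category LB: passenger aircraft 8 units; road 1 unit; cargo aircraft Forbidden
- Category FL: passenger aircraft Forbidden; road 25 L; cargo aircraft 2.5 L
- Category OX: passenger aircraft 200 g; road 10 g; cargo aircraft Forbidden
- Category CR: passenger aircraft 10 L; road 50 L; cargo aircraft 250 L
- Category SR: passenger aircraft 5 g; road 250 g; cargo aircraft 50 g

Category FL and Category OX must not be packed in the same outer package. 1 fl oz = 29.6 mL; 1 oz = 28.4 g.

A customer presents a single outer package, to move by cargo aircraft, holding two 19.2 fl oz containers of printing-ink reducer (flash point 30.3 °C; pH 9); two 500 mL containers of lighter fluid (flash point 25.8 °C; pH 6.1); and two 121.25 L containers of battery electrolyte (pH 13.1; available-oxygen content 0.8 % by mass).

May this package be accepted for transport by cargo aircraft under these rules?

Yes

With flash point 30.3 °C (< 60 °C), the printing-ink reducer falls in Category FL.
Flash point 25.8 °C meets the Category FL criterion (Flammable Liquid), so the lighter fluid is Category FL.
With pH 13.1 (≥ 12), the battery electrolyte falls in Category CR.
Total Category FL: (two 19.2 fl oz containers = 1136.64 mL) + (two 500 mL containers = 1 L) = 2136.64 mL.
That is within the Category FL cargo aircraft limit of 2.5 L.
Category CR quantity: two 121.25 L containers = 242.5 L.
That is within the Category CR cargo aircraft limit of 250 L.
The segregation rule (Category FL with Category OX) does not apply to Category FL with Category CR.
Every hazard category is within its cargo aircraft limit and no segregation rule is violated.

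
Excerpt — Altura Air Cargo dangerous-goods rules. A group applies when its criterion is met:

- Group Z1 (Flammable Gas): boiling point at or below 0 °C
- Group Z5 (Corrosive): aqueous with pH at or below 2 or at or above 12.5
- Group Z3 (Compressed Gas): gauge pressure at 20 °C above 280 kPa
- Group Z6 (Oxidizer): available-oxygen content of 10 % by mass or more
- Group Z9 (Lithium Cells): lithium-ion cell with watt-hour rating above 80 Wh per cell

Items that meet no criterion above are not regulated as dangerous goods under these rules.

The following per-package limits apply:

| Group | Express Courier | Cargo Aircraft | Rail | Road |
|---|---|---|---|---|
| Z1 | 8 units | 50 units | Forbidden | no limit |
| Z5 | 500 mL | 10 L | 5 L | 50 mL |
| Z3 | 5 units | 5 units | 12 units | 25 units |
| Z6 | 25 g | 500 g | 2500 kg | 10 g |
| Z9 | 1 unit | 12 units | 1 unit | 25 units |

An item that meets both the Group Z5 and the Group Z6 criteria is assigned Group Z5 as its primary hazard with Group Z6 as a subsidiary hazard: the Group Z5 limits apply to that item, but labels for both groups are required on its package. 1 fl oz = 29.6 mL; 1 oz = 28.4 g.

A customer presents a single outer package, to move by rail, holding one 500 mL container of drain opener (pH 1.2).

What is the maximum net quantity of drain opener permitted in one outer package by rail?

5 L

Drain opener: pH 1.2 ≤ 2 → Group Z5 (Corrosive).
The rail limit for Group Z5 is 5 L.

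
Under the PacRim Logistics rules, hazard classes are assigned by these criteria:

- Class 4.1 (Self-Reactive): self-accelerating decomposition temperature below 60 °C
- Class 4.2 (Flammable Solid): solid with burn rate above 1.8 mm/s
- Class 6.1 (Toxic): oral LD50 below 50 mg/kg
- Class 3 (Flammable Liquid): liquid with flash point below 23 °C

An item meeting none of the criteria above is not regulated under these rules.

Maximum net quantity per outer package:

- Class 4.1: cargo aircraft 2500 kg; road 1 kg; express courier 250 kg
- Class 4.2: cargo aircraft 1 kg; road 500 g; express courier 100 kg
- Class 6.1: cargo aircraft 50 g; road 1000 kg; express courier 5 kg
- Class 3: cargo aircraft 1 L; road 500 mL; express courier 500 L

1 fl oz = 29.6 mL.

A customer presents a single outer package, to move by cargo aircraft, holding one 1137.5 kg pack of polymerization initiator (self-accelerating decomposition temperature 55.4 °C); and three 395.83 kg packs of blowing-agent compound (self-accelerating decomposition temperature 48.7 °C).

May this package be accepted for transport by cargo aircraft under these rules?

Yes

Polymerization initiator: self-accelerating decomposition temperature 55.4 °C < 60 °C → Class 4.1 (Self-Reactive).
Blowing-agent compound: self-accelerating decomposition temperature 48.7 °C < 60 °C → Class 4.1 (Self-Reactive).
Total Class 4.1: 1137.5 kg + (three 395.83 kg packs = 1187.49 kg) = 2324.99 kg.
2324.99 kg ≤ 2500 kg (cargo aircraft limit, Class 4.1) — within limit.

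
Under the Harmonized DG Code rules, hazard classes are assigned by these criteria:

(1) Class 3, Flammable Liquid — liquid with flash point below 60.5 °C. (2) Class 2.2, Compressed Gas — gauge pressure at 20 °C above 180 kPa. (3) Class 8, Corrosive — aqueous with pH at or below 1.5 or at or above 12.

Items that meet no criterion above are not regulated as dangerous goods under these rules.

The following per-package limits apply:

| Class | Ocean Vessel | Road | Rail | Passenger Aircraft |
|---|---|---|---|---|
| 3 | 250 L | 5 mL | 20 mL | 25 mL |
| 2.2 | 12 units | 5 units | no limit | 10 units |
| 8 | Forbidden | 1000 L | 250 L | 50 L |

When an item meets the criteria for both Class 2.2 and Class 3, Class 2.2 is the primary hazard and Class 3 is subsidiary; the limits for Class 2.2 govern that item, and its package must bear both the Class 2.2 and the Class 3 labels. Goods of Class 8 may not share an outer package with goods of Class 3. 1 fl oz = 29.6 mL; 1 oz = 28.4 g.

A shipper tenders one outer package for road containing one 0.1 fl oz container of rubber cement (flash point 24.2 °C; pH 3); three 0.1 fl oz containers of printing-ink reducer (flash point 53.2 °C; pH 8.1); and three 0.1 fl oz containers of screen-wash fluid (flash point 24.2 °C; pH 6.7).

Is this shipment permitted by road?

With flash point 24.2 °C (< 60.5 °C), the rubber cement falls in Class 3.
Flash point 53.2 °C meets the Class 3 criterion (Flammable Liquid), so the printing-ink reducer is Class 3.
Flash point 24.2 °C meets the Class 3 criterion (Flammable Liquid), so the screen-wash fluid is Class 3.
Class 3 net quantity: (one 0.1 fl oz container = 2.96 mL) + (three 0.1 fl oz containers = 8.88 mL) + (three 0.1 fl oz containers = 8.88 mL) = 20.72 mL.
20.72 mL exceeds the road limit of 5 mL for Class 3.

No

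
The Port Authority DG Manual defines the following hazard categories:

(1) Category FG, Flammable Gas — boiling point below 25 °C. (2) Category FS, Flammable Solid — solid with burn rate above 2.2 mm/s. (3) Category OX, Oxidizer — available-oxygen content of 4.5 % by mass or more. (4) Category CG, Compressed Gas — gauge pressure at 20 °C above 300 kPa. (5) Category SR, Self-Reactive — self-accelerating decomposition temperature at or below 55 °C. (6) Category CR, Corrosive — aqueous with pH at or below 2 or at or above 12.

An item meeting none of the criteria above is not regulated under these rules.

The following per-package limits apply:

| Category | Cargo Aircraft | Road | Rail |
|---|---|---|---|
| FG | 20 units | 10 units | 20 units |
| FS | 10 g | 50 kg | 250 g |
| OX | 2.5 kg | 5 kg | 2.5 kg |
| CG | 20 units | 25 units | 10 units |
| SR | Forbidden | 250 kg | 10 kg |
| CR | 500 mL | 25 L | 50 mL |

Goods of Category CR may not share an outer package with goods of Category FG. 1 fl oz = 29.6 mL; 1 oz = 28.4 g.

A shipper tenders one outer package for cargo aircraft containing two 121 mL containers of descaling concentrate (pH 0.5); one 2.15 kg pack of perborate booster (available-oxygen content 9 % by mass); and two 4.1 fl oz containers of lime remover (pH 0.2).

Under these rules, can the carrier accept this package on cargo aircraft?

Yes

The descaling concentrate has pH 0.5, which is ≤ 2, so it is Category CR (Corrosive).
With available-oxygen content 9 % by mass (≥ 4.5 % by mass), the perborate booster falls in Category OX.
With pH 0.2 (≤ 2), the lime remover falls in Category CR.
Category CR net quantity: (two 121 mL containers = 242 mL) + (two 4.1 fl oz containers = 242.72 mL) = 484.72 mL.
484.72 mL ≤ 500 mL (cargo aircraft limit, Category CR) — within limit.
Category OX quantity: 2.15 kg.
That is within the Category OX cargo aircraft limit of 2.5 kg.
The segregation rule (Category CR with Category FG) does not apply to Category CR with Category OX.
Every hazard category is within its cargo aircraft limit and no segregation rule is violated.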